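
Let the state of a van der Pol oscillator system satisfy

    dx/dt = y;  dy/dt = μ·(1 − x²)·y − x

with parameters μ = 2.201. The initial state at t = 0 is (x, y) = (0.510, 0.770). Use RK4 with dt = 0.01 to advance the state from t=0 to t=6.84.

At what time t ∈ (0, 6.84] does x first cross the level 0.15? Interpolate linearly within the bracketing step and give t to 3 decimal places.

t=0.000: state=(0.510, 0.770)
step 1 (dt=0.01): k1=(0.770, 0.744), k2=(0.774, 0.739), k3=(0.774, 0.739), k4=(0.777, 0.735); state += dt/6·(k1+2k2+2k3+k4)
t=0.010: state=(0.518, 0.777)
t=0.020: state=(0.526, 0.785)
t=0.030: state=(0.533, 0.792)
continuing one RK4 step at a time; state shown every 25 steps (Δt=0.25):
t=0.250: state=(0.722, 0.904)
t=0.500: state=(0.946, 0.844)
t=0.750: state=(1.124, 0.555)
t=1.000: state=(1.216, 0.185)
t=1.250: state=(1.222, -0.127)
t=1.500: state=(1.159, -0.368)
t=1.750: state=(1.039, -0.589)
t=2.000: state=(0.860, -0.866)
t=2.250: state=(0.592, -1.326)
t=2.500: state=(0.161, -2.224)
next step: t=2.510: state=(0.138, -2.274) — x has crossed 0.15
linear interpolation between t=2.500 (0.16065) and t=2.510 (0.13816) → t≈2.505

t = 2.505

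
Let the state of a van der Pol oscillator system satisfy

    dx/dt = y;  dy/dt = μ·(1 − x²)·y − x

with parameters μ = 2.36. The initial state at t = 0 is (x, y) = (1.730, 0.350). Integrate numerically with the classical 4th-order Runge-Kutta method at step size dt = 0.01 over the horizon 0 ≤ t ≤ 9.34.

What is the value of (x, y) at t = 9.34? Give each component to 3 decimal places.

t=0.000: state=(1.730, 0.350)
step 1 (dt=0.01): k1=(0.350, -3.376), k2=(0.333, -3.303), k3=(0.333, -3.305), k4=(0.317, -3.233); state += dt/6·(k1+2k2+2k3+k4)
t=0.010: state=(1.733, 0.317)
t=0.020: state=(1.736, 0.285)
t=0.030: state=(1.739, 0.255)
continuing one RK4 step at a time; state shown every 50 steps (Δt=0.5):
t=0.500: state=(1.683, -0.304)
t=1.000: state=(1.497, -0.430)
t=1.500: state=(1.246, -0.594)
t=2.000: state=(0.863, -1.017)
t=2.500: state=(0.031, -2.734)
t=3.000: state=(-1.758, -2.247)
t=3.500: state=(-2.002, 0.198)
t=4.000: state=(-1.868, 0.302)
t=4.500: state=(-1.705, 0.352)
t=5.000: state=(-1.511, 0.431)
t=5.500: state=(-1.262, 0.583)
t=6.000: state=(-0.890, 0.980)
t=6.500: state=(-0.101, 2.568)
t=7.000: state=(1.694, 2.591)
t=7.500: state=(2.007, -0.181)
t=8.000: state=(1.876, -0.300)
t=8.500: state=(1.714, -0.349)
t=9.000: state=(1.522, -0.425)
t=9.340: state=(1.364, -0.512)

(x, y) = (1.364, -0.512)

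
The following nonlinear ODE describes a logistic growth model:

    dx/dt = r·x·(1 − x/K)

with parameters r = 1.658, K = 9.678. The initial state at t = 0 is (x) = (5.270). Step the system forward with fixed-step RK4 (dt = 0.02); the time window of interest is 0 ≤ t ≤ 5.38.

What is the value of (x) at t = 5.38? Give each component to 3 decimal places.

t=0.000: state=(5.270)
step 1 (dt=0.02): k1=(3.980), k2=(3.974), k3=(3.974), k4=(3.967); state += dt/6·(k1+2k2+2k3+k4)
t=0.020: state=(5.349)
t=0.040: state=(5.429)
t=0.060: state=(5.508)
continuing one RK4 step at a time; state shown every 10 steps (Δt=0.2):
t=0.200: state=(6.047)
t=0.400: state=(6.763)
t=0.600: state=(7.392)
t=0.800: state=(7.920)
t=1.000: state=(8.348)
t=1.200: state=(8.685)
t=1.400: state=(8.944)
t=1.600: state=(9.139)
t=1.800: state=(9.285)
t=2.000: state=(9.393)
t=2.200: state=(9.472)
t=2.400: state=(9.529)
t=2.600: state=(9.571)
t=2.800: state=(9.601)
t=3.000: state=(9.622)
t=3.200: state=(9.638)
t=3.400: state=(9.649)
t=3.600: state=(9.657)
t=3.800: state=(9.663)
t=4.000: state=(9.667)
t=4.200: state=(9.670)
t=4.400: state=(9.673)
t=4.600: state=(9.674)
t=4.800: state=(9.675)
t=5.000: state=(9.676)
t=5.200: state=(9.677)
t=5.380: state=(9.677)

(x) = (9.677)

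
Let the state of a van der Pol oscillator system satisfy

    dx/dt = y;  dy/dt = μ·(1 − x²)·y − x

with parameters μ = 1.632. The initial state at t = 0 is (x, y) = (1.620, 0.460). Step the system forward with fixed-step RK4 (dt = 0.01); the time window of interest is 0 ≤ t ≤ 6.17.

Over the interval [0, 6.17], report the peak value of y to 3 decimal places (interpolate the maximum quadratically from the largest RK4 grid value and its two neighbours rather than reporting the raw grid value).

t=0.000: state=(1.620, 0.460)
step 1 (dt=0.01): k1=(0.460, -2.839), k2=(0.446, -2.810), k3=(0.446, -2.810), k4=(0.432, -2.780); state += dt/6·(k1+2k2+2k3+k4)
t=0.010: state=(1.624, 0.432)
t=0.020: state=(1.629, 0.404)
t=0.030: state=(1.633, 0.378)
continuing one RK4 step at a time; state shown every 20 steps (Δt=0.2):
t=0.200: state=(1.663, 0.011)
t=0.400: state=(1.637, -0.247)
t=0.600: state=(1.571, -0.399)
t=0.800: state=(1.480, -0.507)
t=1.000: state=(1.369, -0.605)
t=1.200: state=(1.237, -0.716)
t=1.400: state=(1.080, -0.860)
t=1.600: state=(0.889, -1.066)
t=1.800: state=(0.647, -1.381)
t=2.000: state=(0.325, -1.877)
t=2.200: state=(-0.120, -2.606)
t=2.400: state=(-0.718, -3.300)
t=2.600: state=(-1.369, -2.958)
t=2.800: state=(-1.820, -1.488)
t=3.000: state=(-1.992, -0.362)
t=3.200: state=(-2.008, 0.120)
t=3.400: state=(-1.963, 0.302)
t=3.600: state=(-1.894, 0.381)
t=3.800: state=(-1.813, 0.429)
t=4.000: state=(-1.723, 0.470)
t=4.200: state=(-1.625, 0.516)
t=4.400: state=(-1.516, 0.570)
t=4.600: state=(-1.396, 0.641)
t=4.800: state=(-1.258, 0.736)
t=5.000: state=(-1.099, 0.870)
t=5.200: state=(-0.906, 1.069)
t=5.400: state=(-0.664, 1.376)
t=5.600: state=(-0.344, 1.864)
t=5.800: state=(0.098, 2.590)
t=6.000: state=(0.694, 3.304)
t=6.170: state=(1.259, 3.157)
largest grid value and its neighbours: y(6.060)=3.37630, y(6.070)=3.37649, y(6.080)=3.37289
parabola through these three points peaks at t≈6.066 with y≈3.37687

max y = 3.377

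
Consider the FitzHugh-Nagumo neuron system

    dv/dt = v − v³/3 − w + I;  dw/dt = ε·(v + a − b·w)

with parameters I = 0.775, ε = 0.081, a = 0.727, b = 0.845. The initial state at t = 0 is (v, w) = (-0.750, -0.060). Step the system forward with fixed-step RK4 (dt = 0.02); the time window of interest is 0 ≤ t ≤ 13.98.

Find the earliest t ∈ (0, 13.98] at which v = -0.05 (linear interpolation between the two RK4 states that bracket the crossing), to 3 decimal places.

t=0.000: state=(-0.750, -0.060)
step 1 (dt=0.02): k1=(0.226, 0.002), k2=(0.227, 0.002), k3=(0.227, 0.002), k4=(0.228, 0.003); state += dt/6·(k1+2k2+2k3+k4)
t=0.020: state=(-0.745, -0.060)
t=0.040: state=(-0.741, -0.060)
t=0.060: state=(-0.736, -0.060)
continuing one RK4 step at a time; state shown every 25 steps (Δt=0.5):
t=0.500: state=(-0.623, -0.056)
t=1.000: state=(-0.453, -0.047)
t=1.500: state=(-0.208, -0.030)
t=1.720: state=(-0.062, -0.019)
next step: t=1.740: state=(-0.047, -0.018) — v has crossed -0.05
linear interpolation between t=1.720 (-0.06178) and t=1.740 (-0.04699) → t≈1.736

t = 1.736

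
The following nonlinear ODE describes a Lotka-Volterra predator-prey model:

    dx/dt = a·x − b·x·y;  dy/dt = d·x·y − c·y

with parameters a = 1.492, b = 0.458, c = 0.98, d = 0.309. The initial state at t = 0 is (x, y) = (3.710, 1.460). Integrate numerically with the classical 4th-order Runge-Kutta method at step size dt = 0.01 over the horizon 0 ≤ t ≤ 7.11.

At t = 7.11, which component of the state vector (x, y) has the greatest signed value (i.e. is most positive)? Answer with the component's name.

t=0.000: state=(3.710, 1.460)
step 1 (dt=0.01): k1=(3.055, 0.243), k2=(3.065, 0.250), k3=(3.065, 0.250), k4=(3.075, 0.257); state += dt/6·(k1+2k2+2k3+k4)
t=0.010: state=(3.741, 1.463)
t=0.020: state=(3.772, 1.465)
t=0.030: state=(3.803, 1.468)
continuing one RK4 step at a time; state shown every 25 steps (Δt=0.25):
t=0.250: state=(4.534, 1.570)
t=0.500: state=(5.434, 1.806)
t=0.750: state=(6.278, 2.224)
t=1.000: state=(6.819, 2.896)
t=1.250: state=(6.747, 3.846)
t=1.500: state=(5.927, 4.933)
t=1.750: state=(4.634, 5.814)
t=2.000: state=(3.366, 6.189)
t=2.250: state=(2.416, 6.042)
t=2.500: state=(1.802, 5.556)
t=2.750: state=(1.436, 4.921)
t=3.000: state=(1.232, 4.267)
t=3.250: state=(1.137, 3.657)
t=3.500: state=(1.121, 3.122)
t=3.750: state=(1.170, 2.669)
t=4.000: state=(1.279, 2.295)
t=4.250: state=(1.454, 1.996)
t=4.500: state=(1.703, 1.764)
t=4.750: state=(2.042, 1.594)
t=5.000: state=(2.487, 1.485)
t=5.250: state=(3.057, 1.439)
t=5.500: state=(3.762, 1.464)
t=5.750: state=(4.593, 1.582)
t=6.000: state=(5.495, 1.828)
t=6.250: state=(6.328, 2.261)
t=6.500: state=(6.837, 2.952)
t=6.750: state=(6.715, 3.918)
t=7.000: state=(5.848, 5.004)
t=7.110: state=(5.297, 5.430)
compare at T: x=5.297, y=5.430

largest component: y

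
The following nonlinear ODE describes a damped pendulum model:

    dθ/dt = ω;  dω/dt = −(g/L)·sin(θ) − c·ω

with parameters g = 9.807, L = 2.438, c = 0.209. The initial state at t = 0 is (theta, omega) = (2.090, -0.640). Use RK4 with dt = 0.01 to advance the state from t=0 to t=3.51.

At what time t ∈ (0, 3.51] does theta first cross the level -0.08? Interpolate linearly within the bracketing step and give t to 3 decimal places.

t = 0.976

t=0.000: state=(2.090, -0.640)
step 1 (dt=0.01): k1=(-0.640, -3.359), k2=(-0.657, -3.362), k3=(-0.657, -3.362), k4=(-0.674, -3.365); state += dt/6·(k1+2k2+2k3+k4)
t=0.010: state=(2.083, -0.674)
t=0.020: state=(2.077, -0.707)
t=0.030: state=(2.069, -0.741)
continuing one RK4 step at a time; state shown every 20 steps (Δt=0.2):
t=0.200: state=(1.894, -1.328)
t=0.400: state=(1.556, -2.047)
t=0.600: state=(1.078, -2.721)
t=0.800: state=(0.484, -3.159)
t=0.970: state=(-0.061, -3.187)
next step: t=0.980: state=(-0.093, -3.177) — theta has crossed -0.08
linear interpolation between t=0.970 (-0.06077) and t=0.980 (-0.09259) → t≈0.976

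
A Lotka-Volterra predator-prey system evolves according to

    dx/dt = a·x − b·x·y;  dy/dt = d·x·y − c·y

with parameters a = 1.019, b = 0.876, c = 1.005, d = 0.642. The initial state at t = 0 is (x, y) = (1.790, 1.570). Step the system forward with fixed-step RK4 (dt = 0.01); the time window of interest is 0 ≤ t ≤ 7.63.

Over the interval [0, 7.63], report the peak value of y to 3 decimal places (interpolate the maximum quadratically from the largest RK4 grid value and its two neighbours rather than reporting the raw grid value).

t=0.000: state=(1.790, 1.570)
step 1 (dt=0.01): k1=(-0.638, 0.226), k2=(-0.638, 0.223), k3=(-0.638, 0.223), k4=(-0.639, 0.220); state += dt/6·(k1+2k2+2k3+k4)
t=0.010: state=(1.784, 1.572)
t=0.020: state=(1.777, 1.574)
t=0.030: state=(1.771, 1.577)
continuing one RK4 step at a time; state shown every 25 steps (Δt=0.25):
t=0.250: state=(1.630, 1.607)
t=0.500: state=(1.478, 1.603)
t=0.750: state=(1.347, 1.564)
t=1.000: state=(1.243, 1.497)
t=1.250: state=(1.166, 1.412)
t=1.500: state=(1.115, 1.319)
t=1.750: state=(1.089, 1.224)
t=2.000: state=(1.085, 1.133)
t=2.250: state=(1.103, 1.050)
t=2.500: state=(1.140, 0.978)
t=2.750: state=(1.195, 0.917)
t=3.000: state=(1.268, 0.869)
t=3.250: state=(1.358, 0.834)
t=3.500: state=(1.463, 0.814)
t=3.750: state=(1.581, 0.808)
t=4.000: state=(1.708, 0.818)
t=4.250: state=(1.837, 0.846)
t=4.500: state=(1.960, 0.892)
t=4.750: state=(2.065, 0.959)
t=5.000: state=(2.140, 1.046)
t=5.250: state=(2.171, 1.151)
t=5.500: state=(2.150, 1.267)
t=5.750: state=(2.075, 1.384)
t=6.000: state=(1.954, 1.488)
t=6.250: state=(1.803, 1.565)
t=6.500: state=(1.643, 1.605)
t=6.750: state=(1.490, 1.605)
t=7.000: state=(1.357, 1.569)
t=7.250: state=(1.250, 1.504)
t=7.500: state=(1.171, 1.420)
t=7.630: state=(1.140, 1.372)
largest grid value and its neighbours: y(0.340)=1.61013, y(0.350)=1.61018, y(0.360)=1.61017
parabola through these three points peaks at t≈0.353 with y≈1.61019

max y = 1.610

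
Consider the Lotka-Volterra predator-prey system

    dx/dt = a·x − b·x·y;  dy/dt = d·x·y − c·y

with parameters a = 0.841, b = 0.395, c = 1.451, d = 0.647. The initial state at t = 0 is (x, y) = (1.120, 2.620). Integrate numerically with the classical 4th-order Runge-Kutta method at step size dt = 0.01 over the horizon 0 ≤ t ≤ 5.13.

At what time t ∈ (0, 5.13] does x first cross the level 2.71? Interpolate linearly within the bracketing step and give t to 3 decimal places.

t = 2.626

t=0.000: state=(1.120, 2.620)
step 1 (dt=0.01): k1=(-0.217, -1.903), k2=(-0.213, -1.898), k3=(-0.213, -1.898), k4=(-0.208, -1.893); state += dt/6·(k1+2k2+2k3+k4)
t=0.010: state=(1.118, 2.601)
t=0.020: state=(1.116, 2.582)
t=0.030: state=(1.114, 2.563)
continuing one RK4 step at a time; state shown every 20 steps (Δt=0.2):
t=0.200: state=(1.093, 2.261)
t=0.400: state=(1.096, 1.948)
t=0.600: state=(1.123, 1.682)
t=0.800: state=(1.174, 1.460)
t=1.000: state=(1.247, 1.277)
t=1.200: state=(1.342, 1.129)
t=1.400: state=(1.460, 1.013)
t=1.600: state=(1.600, 0.923)
t=1.800: state=(1.765, 0.858)
t=2.000: state=(1.955, 0.817)
t=2.200: state=(2.170, 0.798)
t=2.400: state=(2.411, 0.802)
t=2.600: state=(2.675, 0.834)
t=2.620: state=(2.702, 0.839)
next step: t=2.630: state=(2.716, 0.841) — x has crossed 2.71
linear interpolation between t=2.620 (2.70210) and t=2.630 (2.71589) → t≈2.626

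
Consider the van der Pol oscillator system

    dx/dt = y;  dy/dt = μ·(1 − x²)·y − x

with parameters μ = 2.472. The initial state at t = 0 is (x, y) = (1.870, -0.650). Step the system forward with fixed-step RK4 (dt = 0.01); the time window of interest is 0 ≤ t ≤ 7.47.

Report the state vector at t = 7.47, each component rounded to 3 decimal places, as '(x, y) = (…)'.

t=0.000: state=(1.870, -0.650)
step 1 (dt=0.01): k1=(-0.650, 2.142), k2=(-0.639, 2.060), k3=(-0.640, 2.063), k4=(-0.629, 1.984); state += dt/6·(k1+2k2+2k3+k4)
t=0.010: state=(1.864, -0.629)
t=0.020: state=(1.857, -0.610)
t=0.030: state=(1.851, -0.593)
continuing one RK4 step at a time; state shown every 25 steps (Δt=0.25):
t=0.250: state=(1.747, -0.408)
t=0.500: state=(1.650, -0.381)
t=0.750: state=(1.552, -0.404)
t=1.000: state=(1.446, -0.451)
t=1.250: state=(1.325, -0.522)
t=1.500: state=(1.181, -0.634)
t=1.750: state=(1.002, -0.821)
t=2.000: state=(0.757, -1.177)
t=2.250: state=(0.380, -1.943)
t=2.500: state=(-0.288, -3.548)
t=2.750: state=(-1.324, -4.019)
t=3.000: state=(-1.943, -0.991)
t=3.250: state=(-2.021, 0.072)
t=3.500: state=(-1.976, 0.240)
t=3.750: state=(-1.911, 0.277)
t=4.000: state=(-1.839, 0.298)
t=4.250: state=(-1.761, 0.320)
t=4.500: state=(-1.678, 0.347)
t=4.750: state=(-1.587, 0.381)
t=5.000: state=(-1.486, 0.427)
t=5.250: state=(-1.372, 0.490)
t=5.500: state=(-1.239, 0.584)
t=5.750: state=(-1.075, 0.736)
t=6.000: state=(-0.861, 1.011)
t=6.250: state=(-0.546, 1.576)
t=6.500: state=(-0.016, 2.830)
t=6.750: state=(0.916, 4.396)
t=7.000: state=(1.802, 2.046)
t=7.250: state=(2.019, 0.135)
t=7.470: state=(2.003, -0.191)

(x, y) = (2.003, -0.191)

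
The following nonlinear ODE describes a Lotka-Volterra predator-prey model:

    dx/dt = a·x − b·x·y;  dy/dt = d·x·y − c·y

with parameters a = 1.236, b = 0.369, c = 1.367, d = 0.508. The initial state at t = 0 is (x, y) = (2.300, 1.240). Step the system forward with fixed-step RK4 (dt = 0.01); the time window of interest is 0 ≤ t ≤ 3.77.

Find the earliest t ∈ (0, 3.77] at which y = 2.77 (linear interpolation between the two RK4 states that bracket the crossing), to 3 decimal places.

t=0.000: state=(2.300, 1.240)
step 1 (dt=0.01): k1=(1.790, -0.246), k2=(1.798, -0.240), k3=(1.798, -0.240), k4=(1.806, -0.234); state += dt/6·(k1+2k2+2k3+k4)
t=0.010: state=(2.318, 1.238)
t=0.020: state=(2.336, 1.235)
t=0.030: state=(2.354, 1.233)
continuing one RK4 step at a time; state shown every 20 steps (Δt=0.2):
t=0.200: state=(2.691, 1.215)
t=0.400: state=(3.148, 1.243)
t=0.600: state=(3.666, 1.336)
t=0.800: state=(4.228, 1.517)
t=1.000: state=(4.790, 1.826)
t=1.200: state=(5.271, 2.318)
t=1.330: state=(5.481, 2.770)
next step: t=1.340: state=(5.492, 2.809) — y has crossed 2.77
linear interpolation between t=1.330 (2.76969) and t=1.340 (2.80931) → t≈1.330

t = 1.330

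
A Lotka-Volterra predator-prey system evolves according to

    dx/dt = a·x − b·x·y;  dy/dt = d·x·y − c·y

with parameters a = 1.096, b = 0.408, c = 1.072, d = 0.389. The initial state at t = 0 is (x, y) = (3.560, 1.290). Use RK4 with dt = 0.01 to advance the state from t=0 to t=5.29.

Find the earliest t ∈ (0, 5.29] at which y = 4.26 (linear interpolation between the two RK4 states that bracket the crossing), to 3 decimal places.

t=0.000: state=(3.560, 1.290)
step 1 (dt=0.01): k1=(2.028, 0.404), k2=(2.031, 0.409), k3=(2.031, 0.409), k4=(2.034, 0.415); state += dt/6·(k1+2k2+2k3+k4)
t=0.010: state=(3.580, 1.294)
t=0.020: state=(3.601, 1.298)
t=0.030: state=(3.621, 1.303)
continuing one RK4 step at a time; state shown every 20 steps (Δt=0.2):
t=0.200: state=(3.974, 1.395)
t=0.400: state=(4.388, 1.559)
t=0.600: state=(4.767, 1.797)
t=0.800: state=(5.060, 2.127)
t=1.000: state=(5.207, 2.563)
t=1.200: state=(5.149, 3.099)
t=1.400: state=(4.860, 3.696)
t=1.590: state=(4.397, 4.249)
next step: t=1.600: state=(4.369, 4.276) — y has crossed 4.26
linear interpolation between t=1.590 (4.24913) and t=1.600 (4.27611) → t≈1.594

t = 1.594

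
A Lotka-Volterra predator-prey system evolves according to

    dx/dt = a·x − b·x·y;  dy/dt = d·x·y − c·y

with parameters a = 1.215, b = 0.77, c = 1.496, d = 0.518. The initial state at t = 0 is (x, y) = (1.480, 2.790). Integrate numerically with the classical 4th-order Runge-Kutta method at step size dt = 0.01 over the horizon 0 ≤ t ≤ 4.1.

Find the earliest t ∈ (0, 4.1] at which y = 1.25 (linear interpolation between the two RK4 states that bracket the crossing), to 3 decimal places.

t = 0.914

t=0.000: state=(1.480, 2.790)
step 1 (dt=0.01): k1=(-1.381, -2.035), k2=(-1.363, -2.037), k3=(-1.363, -2.037), k4=(-1.346, -2.040); state += dt/6·(k1+2k2+2k3+k4)
t=0.010: state=(1.466, 2.770)
t=0.020: state=(1.453, 2.749)
t=0.030: state=(1.440, 2.729)
continuing one RK4 step at a time; state shown every 20 steps (Δt=0.2):
t=0.200: state=(1.267, 2.382)
t=0.400: state=(1.154, 2.001)
t=0.600: state=(1.110, 1.667)
t=0.800: state=(1.119, 1.387)
t=0.910: state=(1.144, 1.255)
next step: t=0.920: state=(1.147, 1.243) — y has crossed 1.25
linear interpolation between t=0.910 (1.25463) and t=0.920 (1.24335) → t≈0.914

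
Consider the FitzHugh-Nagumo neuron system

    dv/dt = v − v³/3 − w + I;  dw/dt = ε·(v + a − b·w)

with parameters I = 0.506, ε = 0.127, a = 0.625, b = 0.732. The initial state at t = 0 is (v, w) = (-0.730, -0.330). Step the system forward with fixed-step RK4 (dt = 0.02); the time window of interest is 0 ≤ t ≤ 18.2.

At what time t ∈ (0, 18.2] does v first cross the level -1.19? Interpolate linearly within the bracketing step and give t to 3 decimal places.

t=0.000: state=(-0.730, -0.330)
step 1 (dt=0.02): k1=(0.236, 0.017), k2=(0.237, 0.018), k3=(0.237, 0.018), k4=(0.238, 0.018); state += dt/6·(k1+2k2+2k3+k4)
t=0.020: state=(-0.725, -0.330)
t=0.040: state=(-0.720, -0.329)
t=0.060: state=(-0.716, -0.329)
continuing one RK4 step at a time; state shown every 50 steps (Δt=1):
t=1.000: state=(-0.426, -0.296)
t=2.000: state=(0.184, -0.213)
t=3.000: state=(1.339, -0.028)
t=4.000: state=(1.822, 0.253)
t=5.000: state=(1.771, 0.526)
t=6.000: state=(1.659, 0.763)
t=7.000: state=(1.535, 0.965)
t=8.000: state=(1.400, 1.133)
t=9.000: state=(1.249, 1.269)
t=10.000: state=(1.067, 1.373)
t=11.000: state=(0.823, 1.442)
t=12.000: state=(0.414, 1.467)
t=13.000: state=(-0.508, 1.414)
t=13.440: state=(-1.162, 1.346)
next step: t=13.460: state=(-1.191, 1.342) — v has crossed -1.19
linear interpolation between t=13.440 (-1.16199) and t=13.460 (-1.19143) → t≈13.459

t = 13.459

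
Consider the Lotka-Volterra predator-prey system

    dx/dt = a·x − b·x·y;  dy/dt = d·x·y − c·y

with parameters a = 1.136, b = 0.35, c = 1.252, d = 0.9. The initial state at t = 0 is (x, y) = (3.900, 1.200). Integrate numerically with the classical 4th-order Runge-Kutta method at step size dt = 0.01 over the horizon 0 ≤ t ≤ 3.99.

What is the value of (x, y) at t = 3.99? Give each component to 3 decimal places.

(x, y) = (0.430, 0.762)

t=0.000: state=(3.900, 1.200)
step 1 (dt=0.01): k1=(2.792, 2.710), k2=(2.784, 2.755), k3=(2.783, 2.756), k4=(2.774, 2.803); state += dt/6·(k1+2k2+2k3+k4)
t=0.010: state=(3.928, 1.228)
t=0.020: state=(3.955, 1.256)
t=0.030: state=(3.983, 1.286)
continuing one RK4 step at a time; state shown every 20 steps (Δt=0.2):
t=0.200: state=(4.393, 1.975)
t=0.400: state=(4.581, 3.473)
t=0.600: state=(4.152, 6.000)
t=0.800: state=(3.077, 9.013)
t=1.000: state=(1.901, 10.945)
t=1.200: state=(1.093, 11.084)
t=1.400: state=(0.652, 10.052)
t=1.600: state=(0.426, 8.603)
t=1.800: state=(0.308, 7.146)
t=2.000: state=(0.246, 5.844)
t=2.200: state=(0.213, 4.740)
t=2.400: state=(0.198, 3.828)
t=2.600: state=(0.196, 3.087)
t=2.800: state=(0.202, 2.491)
t=3.000: state=(0.217, 2.013)
t=3.200: state=(0.240, 1.633)
t=3.400: state=(0.271, 1.331)
t=3.600: state=(0.313, 1.092)
t=3.800: state=(0.366, 0.903)
t=3.990: state=(0.430, 0.762)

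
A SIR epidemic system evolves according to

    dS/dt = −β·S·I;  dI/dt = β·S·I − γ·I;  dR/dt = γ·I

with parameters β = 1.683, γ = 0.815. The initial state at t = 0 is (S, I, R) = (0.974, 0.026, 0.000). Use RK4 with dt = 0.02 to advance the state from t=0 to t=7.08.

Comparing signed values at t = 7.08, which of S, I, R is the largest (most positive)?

largest component: R

t=0.000: state=(0.974, 0.026, 0.000)
step 1 (dt=0.02): k1=(-0.043, 0.021, 0.021), k2=(-0.043, 0.022, 0.021), k3=(-0.043, 0.022, 0.021), k4=(-0.043, 0.022, 0.022); state += dt/6·(k1+2k2+2k3+k4)
t=0.020: state=(0.973, 0.026, 0.000)
t=0.040: state=(0.972, 0.027, 0.001)
t=0.060: state=(0.971, 0.027, 0.001)
continuing one RK4 step at a time; state shown every 25 steps (Δt=0.5):
t=0.500: state=(0.948, 0.039, 0.013)
t=1.000: state=(0.911, 0.057, 0.032)
t=1.500: state=(0.861, 0.079, 0.060)
t=2.000: state=(0.796, 0.106, 0.098)
t=2.500: state=(0.720, 0.134, 0.147)
t=3.000: state=(0.636, 0.158, 0.206)
t=3.500: state=(0.553, 0.173, 0.274)
t=4.000: state=(0.477, 0.177, 0.345)
t=4.500: state=(0.412, 0.171, 0.417)
t=5.000: state=(0.358, 0.157, 0.484)
t=5.500: state=(0.316, 0.139, 0.545)
t=6.000: state=(0.284, 0.119, 0.597)
t=6.500: state=(0.259, 0.099, 0.642)
t=7.000: state=(0.240, 0.082, 0.678)
t=7.080: state=(0.237, 0.079, 0.684)
compare at T: S=0.237, I=0.079, R=0.684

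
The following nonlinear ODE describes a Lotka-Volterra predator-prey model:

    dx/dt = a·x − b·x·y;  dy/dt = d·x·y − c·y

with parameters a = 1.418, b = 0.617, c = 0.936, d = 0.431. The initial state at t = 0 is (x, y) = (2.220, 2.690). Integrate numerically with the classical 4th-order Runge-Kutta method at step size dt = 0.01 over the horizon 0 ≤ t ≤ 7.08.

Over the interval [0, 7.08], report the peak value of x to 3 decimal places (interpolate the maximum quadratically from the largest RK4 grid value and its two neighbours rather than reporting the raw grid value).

max x = 2.636

t=0.000: state=(2.220, 2.690)
step 1 (dt=0.01): k1=(-0.537, 0.056), k2=(-0.536, 0.053), k3=(-0.536, 0.053), k4=(-0.536, 0.050); state += dt/6·(k1+2k2+2k3+k4)
t=0.010: state=(2.215, 2.691)
t=0.020: state=(2.209, 2.691)
t=0.030: state=(2.204, 2.691)
continuing one RK4 step at a time; state shown every 25 steps (Δt=0.25):
t=0.250: state=(2.090, 2.685)
t=0.500: state=(1.974, 2.644)
t=0.750: state=(1.881, 2.575)
t=1.000: state=(1.814, 2.486)
t=1.250: state=(1.776, 2.387)
t=1.500: state=(1.766, 2.285)
t=1.750: state=(1.783, 2.189)
t=2.000: state=(1.825, 2.103)
t=2.250: state=(1.892, 2.033)
t=2.500: state=(1.979, 1.982)
t=2.750: state=(2.084, 1.952)
t=3.000: state=(2.200, 1.945)
t=3.250: state=(2.320, 1.964)
t=3.500: state=(2.436, 2.008)
t=3.750: state=(2.534, 2.077)
t=4.000: state=(2.604, 2.169)
t=4.250: state=(2.635, 2.277)
t=4.500: state=(2.620, 2.393)
t=4.750: state=(2.560, 2.504)
t=5.000: state=(2.461, 2.598)
t=5.250: state=(2.337, 2.663)
t=5.500: state=(2.203, 2.691)
t=5.750: state=(2.074, 2.682)
t=6.000: state=(1.961, 2.637)
t=6.250: state=(1.871, 2.565)
t=6.500: state=(1.808, 2.474)
t=6.750: state=(1.773, 2.374)
t=7.000: state=(1.766, 2.273)
t=7.080: state=(1.770, 2.241)
largest grid value and its neighbours: x(4.290)=2.63590, x(4.300)=2.63590, x(4.310)=2.63584
parabola through these three points peaks at t≈4.296 with x≈2.63591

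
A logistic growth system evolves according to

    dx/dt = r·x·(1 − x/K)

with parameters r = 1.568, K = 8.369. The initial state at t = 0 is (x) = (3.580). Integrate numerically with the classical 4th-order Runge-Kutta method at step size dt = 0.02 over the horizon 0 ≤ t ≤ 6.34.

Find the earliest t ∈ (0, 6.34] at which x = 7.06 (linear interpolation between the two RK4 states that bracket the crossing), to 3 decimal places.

t = 1.260

t=0.000: state=(3.580)
step 1 (dt=0.02): k1=(3.212), k2=(3.219), k3=(3.219), k4=(3.226); state += dt/6·(k1+2k2+2k3+k4)
t=0.020: state=(3.644)
t=0.040: state=(3.709)
t=0.060: state=(3.774)
continuing one RK4 step at a time; state shown every 25 steps (Δt=0.5):
t=0.500: state=(5.196)
t=1.000: state=(6.544)
t=1.260: state=(7.059)
next step: t=1.280: state=(7.094) — x has crossed 7.06
linear interpolation between t=1.260 (7.05949) and t=1.280 (7.09376) → t≈1.260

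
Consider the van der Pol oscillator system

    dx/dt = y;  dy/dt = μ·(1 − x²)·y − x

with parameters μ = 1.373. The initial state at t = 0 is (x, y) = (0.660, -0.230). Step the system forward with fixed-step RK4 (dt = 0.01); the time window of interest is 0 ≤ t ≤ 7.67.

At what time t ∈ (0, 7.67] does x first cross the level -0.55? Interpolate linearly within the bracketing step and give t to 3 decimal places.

t=0.000: state=(0.660, -0.230)
step 1 (dt=0.01): k1=(-0.230, -0.838), k2=(-0.234, -0.841), k3=(-0.234, -0.841), k4=(-0.238, -0.843); state += dt/6·(k1+2k2+2k3+k4)
t=0.010: state=(0.658, -0.238)
t=0.020: state=(0.655, -0.247)
t=0.030: state=(0.653, -0.255)
continuing one RK4 step at a time; state shown every 25 steps (Δt=0.25):
t=0.250: state=(0.575, -0.458)
t=0.500: state=(0.427, -0.736)
t=0.750: state=(0.200, -1.096)
t=1.000: state=(-0.130, -1.555)
t=1.230: state=(-0.538, -1.970)
next step: t=1.240: state=(-0.557, -1.984) — x has crossed -0.55
linear interpolation between t=1.230 (-0.53771) and t=1.240 (-0.55748) → t≈1.236

t = 1.236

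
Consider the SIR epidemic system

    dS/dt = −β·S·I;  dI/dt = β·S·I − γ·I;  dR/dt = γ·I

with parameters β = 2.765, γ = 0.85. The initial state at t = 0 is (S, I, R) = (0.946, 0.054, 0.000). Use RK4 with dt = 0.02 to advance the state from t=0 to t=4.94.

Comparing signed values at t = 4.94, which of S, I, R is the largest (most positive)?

t=0.000: state=(0.946, 0.054, 0.000)
step 1 (dt=0.02): k1=(-0.141, 0.095, 0.046), k2=(-0.144, 0.097, 0.047), k3=(-0.144, 0.097, 0.047), k4=(-0.146, 0.098, 0.048); state += dt/6·(k1+2k2+2k3+k4)
t=0.020: state=(0.943, 0.056, 0.001)
t=0.040: state=(0.940, 0.058, 0.002)
t=0.060: state=(0.937, 0.060, 0.003)
continuing one RK4 step at a time; state shown every 10 steps (Δt=0.2):
t=0.200: state=(0.913, 0.076, 0.011)
t=0.400: state=(0.868, 0.105, 0.026)
t=0.600: state=(0.811, 0.141, 0.047)
t=0.800: state=(0.742, 0.183, 0.075)
t=1.000: state=(0.662, 0.228, 0.110)
t=1.200: state=(0.577, 0.271, 0.152)
t=1.400: state=(0.491, 0.307, 0.202)
t=1.600: state=(0.411, 0.333, 0.256)
t=1.800: state=(0.341, 0.345, 0.314)
t=2.000: state=(0.281, 0.346, 0.373)
t=2.200: state=(0.233, 0.336, 0.431)
t=2.400: state=(0.194, 0.319, 0.487)
t=2.600: state=(0.164, 0.297, 0.539)
t=2.800: state=(0.140, 0.273, 0.588)
t=3.000: state=(0.121, 0.247, 0.632)
t=3.200: state=(0.106, 0.222, 0.672)
t=3.400: state=(0.095, 0.198, 0.707)
t=3.600: state=(0.085, 0.176, 0.739)
t=3.800: state=(0.078, 0.155, 0.767)
t=4.000: state=(0.072, 0.136, 0.792)
t=4.200: state=(0.067, 0.119, 0.813)
t=4.400: state=(0.063, 0.104, 0.832)
t=4.600: state=(0.060, 0.091, 0.849)
t=4.800: state=(0.057, 0.079, 0.864)
t=4.940: state=(0.055, 0.072, 0.873)
compare at T: S=0.055, I=0.072, R=0.873

largest component: R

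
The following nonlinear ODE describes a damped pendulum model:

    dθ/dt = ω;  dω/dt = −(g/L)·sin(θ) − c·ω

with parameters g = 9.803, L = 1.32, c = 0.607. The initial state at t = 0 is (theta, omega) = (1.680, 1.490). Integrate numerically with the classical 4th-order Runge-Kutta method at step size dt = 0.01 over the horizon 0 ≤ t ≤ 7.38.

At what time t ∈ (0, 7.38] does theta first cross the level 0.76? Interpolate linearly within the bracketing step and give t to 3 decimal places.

t=0.000: state=(1.680, 1.490)
step 1 (dt=0.01): k1=(1.490, -8.287), k2=(1.449, -8.255), k3=(1.449, -8.256), k4=(1.407, -8.224); state += dt/6·(k1+2k2+2k3+k4)
t=0.010: state=(1.694, 1.407)
t=0.020: state=(1.708, 1.326)
t=0.030: state=(1.721, 1.244)
continuing one RK4 step at a time; state shown every 25 steps (Δt=0.25):
t=0.250: state=(1.809, -0.401)
t=0.500: state=(1.499, -2.049)
t=0.750: state=(0.814, -3.318)
t=0.760: state=(0.780, -3.351)
next step: t=0.770: state=(0.747, -3.382) — theta has crossed 0.76
linear interpolation between t=0.760 (0.78023) and t=0.770 (0.74656) → t≈0.766

t = 0.766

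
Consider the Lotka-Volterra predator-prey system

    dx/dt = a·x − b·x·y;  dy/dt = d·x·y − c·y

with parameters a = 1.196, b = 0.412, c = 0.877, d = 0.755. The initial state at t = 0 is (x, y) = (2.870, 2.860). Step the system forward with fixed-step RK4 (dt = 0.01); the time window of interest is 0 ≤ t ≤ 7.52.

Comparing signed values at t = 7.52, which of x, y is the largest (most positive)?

t=0.000: state=(2.870, 2.860)
step 1 (dt=0.01): k1=(0.051, 3.689), k2=(0.029, 3.713), k3=(0.029, 3.713), k4=(0.007, 3.737); state += dt/6·(k1+2k2+2k3+k4)
t=0.010: state=(2.870, 2.897)
t=0.020: state=(2.870, 2.935)
t=0.030: state=(2.870, 2.973)
continuing one RK4 step at a time; state shown every 25 steps (Δt=0.25):
t=0.250: state=(2.736, 3.917)
t=0.500: state=(2.319, 5.088)
t=0.750: state=(1.759, 6.009)
t=1.000: state=(1.246, 6.397)
t=1.250: state=(0.872, 6.260)
t=1.500: state=(0.631, 5.783)
t=1.750: state=(0.484, 5.155)
t=2.000: state=(0.397, 4.496)
t=2.250: state=(0.348, 3.872)
t=2.500: state=(0.325, 3.313)
t=2.750: state=(0.319, 2.827)
t=3.000: state=(0.329, 2.413)
t=3.250: state=(0.353, 2.066)
t=3.500: state=(0.390, 1.779)
t=3.750: state=(0.444, 1.546)
t=4.000: state=(0.515, 1.359)
t=4.250: state=(0.609, 1.213)
t=4.500: state=(0.729, 1.105)
t=4.750: state=(0.881, 1.032)
t=5.000: state=(1.070, 0.996)
t=5.250: state=(1.303, 1.000)
t=5.500: state=(1.581, 1.053)
t=5.750: state=(1.903, 1.175)
t=6.000: state=(2.250, 1.396)
t=6.250: state=(2.582, 1.770)
t=6.500: state=(2.819, 2.372)
t=6.750: state=(2.851, 3.267)
t=7.000: state=(2.593, 4.406)
t=7.250: state=(2.093, 5.521)
t=7.500: state=(1.533, 6.240)
t=7.520: state=(1.491, 6.273)
compare at T: x=1.491, y=6.273

largest component: y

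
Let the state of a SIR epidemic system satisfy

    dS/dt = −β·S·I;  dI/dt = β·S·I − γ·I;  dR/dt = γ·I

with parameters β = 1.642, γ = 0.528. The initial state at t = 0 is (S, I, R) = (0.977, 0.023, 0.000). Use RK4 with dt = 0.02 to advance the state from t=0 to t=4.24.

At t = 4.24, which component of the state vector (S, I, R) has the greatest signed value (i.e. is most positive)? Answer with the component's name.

largest component: R

t=0.000: state=(0.977, 0.023, 0.000)
step 1 (dt=0.02): k1=(-0.037, 0.025, 0.012), k2=(-0.037, 0.025, 0.012), k3=(-0.037, 0.025, 0.012), k4=(-0.038, 0.025, 0.012); state += dt/6·(k1+2k2+2k3+k4)
t=0.020: state=(0.976, 0.024, 0.000)
t=0.040: state=(0.975, 0.024, 0.000)
t=0.060: state=(0.975, 0.025, 0.001)
continuing one RK4 step at a time; state shown every 10 steps (Δt=0.2):
t=0.200: state=(0.969, 0.028, 0.003)
t=0.400: state=(0.959, 0.035, 0.006)
t=0.600: state=(0.947, 0.043, 0.010)
t=0.800: state=(0.932, 0.053, 0.015)
t=1.000: state=(0.914, 0.065, 0.021)
t=1.200: state=(0.893, 0.078, 0.029)
t=1.400: state=(0.868, 0.094, 0.038)
t=1.600: state=(0.839, 0.112, 0.049)
t=1.800: state=(0.806, 0.132, 0.062)
t=2.000: state=(0.769, 0.154, 0.077)
t=2.200: state=(0.729, 0.177, 0.094)
t=2.400: state=(0.685, 0.201, 0.114)
t=2.600: state=(0.639, 0.225, 0.137)
t=2.800: state=(0.591, 0.247, 0.162)
t=3.000: state=(0.543, 0.268, 0.189)
t=3.200: state=(0.496, 0.286, 0.218)
t=3.400: state=(0.450, 0.301, 0.249)
t=3.600: state=(0.407, 0.311, 0.282)
t=3.800: state=(0.367, 0.318, 0.315)
t=4.000: state=(0.330, 0.321, 0.349)
t=4.200: state=(0.297, 0.320, 0.382)
t=4.240: state=(0.291, 0.320, 0.389)
compare at T: S=0.291, I=0.320, R=0.389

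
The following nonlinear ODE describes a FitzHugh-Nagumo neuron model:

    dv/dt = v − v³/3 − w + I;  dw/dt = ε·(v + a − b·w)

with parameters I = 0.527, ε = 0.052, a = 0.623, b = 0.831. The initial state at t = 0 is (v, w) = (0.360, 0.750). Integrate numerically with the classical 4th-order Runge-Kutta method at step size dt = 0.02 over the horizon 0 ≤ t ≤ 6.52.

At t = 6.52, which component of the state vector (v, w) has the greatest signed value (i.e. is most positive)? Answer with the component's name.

largest component: v

t=0.000: state=(0.360, 0.750)
step 1 (dt=0.02): k1=(0.121, 0.019), k2=(0.122, 0.019), k3=(0.122, 0.019), k4=(0.123, 0.019); state += dt/6·(k1+2k2+2k3+k4)
t=0.020: state=(0.362, 0.750)
t=0.040: state=(0.365, 0.751)
t=0.060: state=(0.367, 0.751)
continuing one RK4 step at a time; state shown every 25 steps (Δt=0.5):
t=0.500: state=(0.433, 0.760)
t=1.000: state=(0.535, 0.772)
t=1.500: state=(0.673, 0.787)
t=2.000: state=(0.843, 0.806)
t=2.500: state=(1.028, 0.829)
t=3.000: state=(1.196, 0.856)
t=3.500: state=(1.319, 0.886)
t=4.000: state=(1.392, 0.918)
t=4.500: state=(1.426, 0.951)
t=5.000: state=(1.433, 0.983)
t=5.500: state=(1.424, 1.015)
t=6.000: state=(1.407, 1.046)
t=6.500: state=(1.385, 1.075)
t=6.520: state=(1.384, 1.077)
compare at T: v=1.384, w=1.077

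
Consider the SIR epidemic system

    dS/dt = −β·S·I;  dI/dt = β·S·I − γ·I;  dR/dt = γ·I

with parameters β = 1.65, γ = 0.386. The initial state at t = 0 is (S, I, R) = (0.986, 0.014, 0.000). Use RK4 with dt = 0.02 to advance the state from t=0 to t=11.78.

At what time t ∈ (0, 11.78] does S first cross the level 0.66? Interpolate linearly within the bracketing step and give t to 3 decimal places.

t=0.000: state=(0.986, 0.014, 0.000)
step 1 (dt=0.02): k1=(-0.023, 0.017, 0.005), k2=(-0.023, 0.018, 0.005), k3=(-0.023, 0.018, 0.005), k4=(-0.023, 0.018, 0.006); state += dt/6·(k1+2k2+2k3+k4)
t=0.020: state=(0.986, 0.014, 0.000)
t=0.040: state=(0.985, 0.015, 0.000)
t=0.060: state=(0.985, 0.015, 0.000)
continuing one RK4 step at a time; state shown every 25 steps (Δt=0.5):
t=0.500: state=(0.970, 0.026, 0.004)
t=1.000: state=(0.942, 0.047, 0.011)
t=1.500: state=(0.894, 0.083, 0.023)
t=2.000: state=(0.817, 0.139, 0.044)
t=2.500: state=(0.707, 0.215, 0.078)
t=2.680: state=(0.661, 0.246, 0.094)
next step: t=2.700: state=(0.655, 0.249, 0.096) — S has crossed 0.66
linear interpolation between t=2.680 (0.66053) and t=2.700 (0.65516) → t≈2.682

t = 2.682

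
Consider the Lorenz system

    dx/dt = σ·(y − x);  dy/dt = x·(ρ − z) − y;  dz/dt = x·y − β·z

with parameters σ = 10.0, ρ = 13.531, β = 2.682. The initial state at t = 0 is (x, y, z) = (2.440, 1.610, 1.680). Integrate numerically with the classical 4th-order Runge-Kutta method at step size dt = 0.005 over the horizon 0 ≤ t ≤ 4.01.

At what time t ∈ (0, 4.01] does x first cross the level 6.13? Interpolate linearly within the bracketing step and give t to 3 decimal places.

t=0.000: state=(2.440, 1.610, 1.680)
step 1 (dt=0.005): k1=(-8.300, 27.306, -0.577), k2=(-7.410, 26.996, -0.442), k3=(-7.440, 27.022, -0.441), k4=(-6.577, 26.736, -0.307); state += dt/6·(k1+2k2+2k3+k4)
t=0.005: state=(2.403, 1.745, 1.678)
t=0.010: state=(2.374, 1.878, 1.677)
t=0.015: state=(2.353, 2.008, 1.677)
continuing one RK4 step at a time; state shown every 40 steps (Δt=0.2):
t=0.200: state=(4.969, 7.783, 3.555)
t=0.235: state=(6.033, 9.285, 4.810)
next step: t=0.240: state=(6.197, 9.501, 5.031) — x has crossed 6.13
linear interpolation between t=0.235 (6.03341) and t=0.240 (6.19730) → t≈0.238

t = 0.238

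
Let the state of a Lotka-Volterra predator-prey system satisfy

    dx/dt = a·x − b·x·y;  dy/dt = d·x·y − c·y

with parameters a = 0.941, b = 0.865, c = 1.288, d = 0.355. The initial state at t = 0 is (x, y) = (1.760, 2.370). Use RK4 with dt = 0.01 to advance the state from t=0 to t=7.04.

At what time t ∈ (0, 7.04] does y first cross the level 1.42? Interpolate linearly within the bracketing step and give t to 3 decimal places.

t = 0.638

t=0.000: state=(1.760, 2.370)
step 1 (dt=0.01): k1=(-1.952, -1.572), k2=(-1.929, -1.575), k3=(-1.929, -1.575), k4=(-1.907, -1.577); state += dt/6·(k1+2k2+2k3+k4)
t=0.010: state=(1.741, 2.354)
t=0.020: state=(1.722, 2.338)
t=0.030: state=(1.703, 2.323)
continuing one RK4 step at a time; state shown every 25 steps (Δt=0.25):
t=0.250: state=(1.393, 1.972)
t=0.500: state=(1.198, 1.602)
t=0.630: state=(1.142, 1.430)
next step: t=0.640: state=(1.139, 1.417) — y has crossed 1.42
linear interpolation between t=0.630 (1.42988) and t=0.640 (1.41731) → t≈0.638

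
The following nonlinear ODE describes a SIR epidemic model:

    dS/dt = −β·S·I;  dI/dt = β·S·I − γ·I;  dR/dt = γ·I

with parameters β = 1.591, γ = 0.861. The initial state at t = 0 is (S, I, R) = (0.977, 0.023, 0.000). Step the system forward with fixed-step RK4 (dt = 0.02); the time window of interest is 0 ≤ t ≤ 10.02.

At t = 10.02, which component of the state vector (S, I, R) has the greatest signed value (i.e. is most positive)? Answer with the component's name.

t=0.000: state=(0.977, 0.023, 0.000)
step 1 (dt=0.02): k1=(-0.036, 0.016, 0.020), k2=(-0.036, 0.016, 0.020), k3=(-0.036, 0.016, 0.020), k4=(-0.036, 0.016, 0.020); state += dt/6·(k1+2k2+2k3+k4)
t=0.020: state=(0.976, 0.023, 0.000)
t=0.040: state=(0.976, 0.024, 0.001)
t=0.060: state=(0.975, 0.024, 0.001)
continuing one RK4 step at a time; state shown every 25 steps (Δt=0.5):
t=0.500: state=(0.956, 0.032, 0.012)
t=1.000: state=(0.927, 0.044, 0.028)
t=1.500: state=(0.890, 0.060, 0.050)
t=2.000: state=(0.843, 0.077, 0.080)
t=2.500: state=(0.787, 0.096, 0.117)
t=3.000: state=(0.724, 0.114, 0.162)
t=3.500: state=(0.657, 0.128, 0.215)
t=4.000: state=(0.591, 0.137, 0.272)
t=4.500: state=(0.529, 0.139, 0.332)
t=5.000: state=(0.475, 0.135, 0.391)
t=5.500: state=(0.428, 0.125, 0.447)
t=6.000: state=(0.389, 0.113, 0.498)
t=6.500: state=(0.358, 0.099, 0.544)
t=7.000: state=(0.333, 0.084, 0.583)
t=7.500: state=(0.313, 0.071, 0.616)
t=8.000: state=(0.297, 0.059, 0.644)
t=8.500: state=(0.285, 0.048, 0.667)
t=9.000: state=(0.275, 0.039, 0.686)
t=9.500: state=(0.268, 0.032, 0.701)
t=10.000: state=(0.262, 0.025, 0.713)
t=10.020: state=(0.261, 0.025, 0.714)
compare at T: S=0.261, I=0.025, R=0.714

largest component: R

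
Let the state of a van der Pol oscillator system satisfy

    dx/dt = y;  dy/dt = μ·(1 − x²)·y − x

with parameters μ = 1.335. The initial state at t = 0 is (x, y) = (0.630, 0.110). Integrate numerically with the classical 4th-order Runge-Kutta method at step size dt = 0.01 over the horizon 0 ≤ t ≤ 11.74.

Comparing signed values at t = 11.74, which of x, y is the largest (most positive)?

t=0.000: state=(0.630, 0.110)
step 1 (dt=0.01): k1=(0.110, -0.541), k2=(0.107, -0.544), k3=(0.107, -0.544), k4=(0.105, -0.547); state += dt/6·(k1+2k2+2k3+k4)
t=0.010: state=(0.631, 0.105)
t=0.020: state=(0.632, 0.099)
t=0.030: state=(0.633, 0.094)
continuing one RK4 step at a time; state shown every 50 steps (Δt=0.5):
t=0.500: state=(0.606, -0.226)
t=1.000: state=(0.381, -0.709)
t=1.500: state=(-0.149, -1.464)
t=2.000: state=(-1.045, -1.864)
t=2.500: state=(-1.656, -0.461)
t=3.000: state=(-1.643, 0.351)
t=3.500: state=(-1.384, 0.665)
t=4.000: state=(-0.967, 1.040)
t=4.500: state=(-0.263, 1.912)
t=5.000: state=(1.031, 2.976)
t=5.500: state=(1.962, 0.543)
t=6.000: state=(1.938, -0.361)
t=6.500: state=(1.704, -0.551)
t=7.000: state=(1.386, -0.735)
t=7.500: state=(0.940, -1.104)
t=8.000: state=(0.190, -2.040)
t=8.500: state=(-1.155, -2.928)
t=9.000: state=(-1.988, -0.384)
t=9.500: state=(-1.929, 0.385)
t=10.000: state=(-1.688, 0.561)
t=10.500: state=(-1.364, 0.750)
t=11.000: state=(-0.906, 1.138)
t=11.500: state=(-0.127, 2.127)
t=11.740: state=(0.470, 2.839)
compare at T: x=0.470, y=2.839

largest component: y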